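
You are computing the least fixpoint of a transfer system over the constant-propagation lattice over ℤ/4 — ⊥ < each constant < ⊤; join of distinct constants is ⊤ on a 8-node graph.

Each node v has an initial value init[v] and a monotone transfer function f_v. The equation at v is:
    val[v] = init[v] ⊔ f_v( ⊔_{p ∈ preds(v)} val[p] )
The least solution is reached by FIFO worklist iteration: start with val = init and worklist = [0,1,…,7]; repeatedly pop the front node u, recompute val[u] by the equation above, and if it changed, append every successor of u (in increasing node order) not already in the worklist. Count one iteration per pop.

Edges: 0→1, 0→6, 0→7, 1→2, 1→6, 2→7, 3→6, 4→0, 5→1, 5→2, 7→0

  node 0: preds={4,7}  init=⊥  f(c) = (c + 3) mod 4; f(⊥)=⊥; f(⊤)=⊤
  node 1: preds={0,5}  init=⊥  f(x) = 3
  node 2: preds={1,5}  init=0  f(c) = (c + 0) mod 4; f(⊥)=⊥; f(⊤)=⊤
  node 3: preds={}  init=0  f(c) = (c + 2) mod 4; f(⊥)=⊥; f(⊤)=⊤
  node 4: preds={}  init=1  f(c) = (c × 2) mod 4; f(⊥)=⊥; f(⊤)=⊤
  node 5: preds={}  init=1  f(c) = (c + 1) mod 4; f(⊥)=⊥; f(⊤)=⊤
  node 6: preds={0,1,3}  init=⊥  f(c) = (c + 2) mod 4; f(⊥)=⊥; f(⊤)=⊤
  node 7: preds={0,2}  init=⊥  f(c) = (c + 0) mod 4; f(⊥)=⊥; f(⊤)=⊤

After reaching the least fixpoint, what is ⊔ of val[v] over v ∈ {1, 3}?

Worklist (12 pops):
  #1 pop 0: in=1 → 0 (was ⊥); enqueue []
  #2 pop 1: in=⊤ → 3 (was ⊥); enqueue []
  #3 pop 2: in=⊤ → ⊤ (was 0); enqueue []
  #4 pop 3: in=⊥ → 0 (no change)
  #5 pop 4: in=⊥ → 1 (no change)
  #6 pop 5: in=⊥ → 1 (no change)
  #7 pop 6: in=⊤ → ⊤ (was ⊥); enqueue []
  #8 pop 7: in=⊤ → ⊤ (was ⊥); enqueue [0]
  #9 pop 0: in=⊤ → ⊤ (was 0); enqueue [1,6,7]
  #10 pop 1: in=⊤ → 3 (no change)
  #11 pop 6: in=⊤ → ⊤ (no change)
  #12 pop 7: in=⊤ → ⊤ (no change)

Fixpoint:
  val[0] = ⊤
  val[1] = 3
  val[2] = ⊤
  val[3] = 0
  val[4] = 1
  val[5] = 1
  val[6] = ⊤
  val[7] = ⊤

⊤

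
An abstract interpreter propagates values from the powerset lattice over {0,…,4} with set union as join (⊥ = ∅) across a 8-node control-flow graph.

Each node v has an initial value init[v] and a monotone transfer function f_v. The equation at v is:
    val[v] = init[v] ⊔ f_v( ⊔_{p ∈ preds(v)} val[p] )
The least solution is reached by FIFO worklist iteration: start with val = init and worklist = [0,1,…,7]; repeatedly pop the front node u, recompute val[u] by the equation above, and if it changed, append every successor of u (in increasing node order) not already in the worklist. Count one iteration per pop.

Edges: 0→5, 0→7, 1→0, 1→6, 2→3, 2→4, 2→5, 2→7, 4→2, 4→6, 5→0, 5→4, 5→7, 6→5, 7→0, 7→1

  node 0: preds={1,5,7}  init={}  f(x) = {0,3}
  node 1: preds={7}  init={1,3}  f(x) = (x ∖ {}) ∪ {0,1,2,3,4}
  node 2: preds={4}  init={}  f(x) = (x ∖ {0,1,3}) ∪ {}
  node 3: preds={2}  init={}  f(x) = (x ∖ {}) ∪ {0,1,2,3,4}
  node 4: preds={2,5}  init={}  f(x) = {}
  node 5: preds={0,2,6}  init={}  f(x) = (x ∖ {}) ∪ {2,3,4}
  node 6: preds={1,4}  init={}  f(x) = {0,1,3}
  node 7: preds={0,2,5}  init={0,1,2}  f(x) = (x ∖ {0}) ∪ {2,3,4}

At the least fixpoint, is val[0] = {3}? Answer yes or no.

no

Trace (15 dequeues):
  [1] u=0 | in {0,1,2,3} | out {0,3} | prev {} | push {}
  [2] u=1 | in {0,1,2} | out {0,1,2,3,4} | prev {1,3} | push {0}
  [3] u=2 | in {} | out {} | ==
  [4] u=3 | in {} | out {0,1,2,3,4} | prev {} | push {}
  [5] u=4 | in {} | out {} | ==
  [6] u=5 | in {0,3} | out {0,2,3,4} | prev {} | push {4}
  [7] u=6 | in {0,1,2,3,4} | out {0,1,3} | prev {} | push {5}
  [8] u=7 | in {0,2,3,4} | out {0,1,2,3,4} | prev {0,1,2} | push {1}
  [9] u=0 | in {0,1,2,3,4} | out {0,3} | ==
  [10] u=4 | in {0,2,3,4} | out {} | ==
  [11] u=5 | in {0,1,3} | out {0,1,2,3,4} | prev {0,2,3,4} | push {0,4,7}
  [12] u=1 | in {0,1,2,3,4} | out {0,1,2,3,4} | ==
  [13] u=0 | in {0,1,2,3,4} | out {0,3} | ==
  [14] u=4 | in {0,1,2,3,4} | out {} | ==
  [15] u=7 | in {0,1,2,3,4} | out {0,1,2,3,4} | ==

Converged values:
  [0] {0,3}
  [1] {0,1,2,3,4}
  [2] {}
  [3] {0,1,2,3,4}
  [4] {}
  [5] {0,1,2,3,4}
  [6] {0,1,3}
  [7] {0,1,2,3,4}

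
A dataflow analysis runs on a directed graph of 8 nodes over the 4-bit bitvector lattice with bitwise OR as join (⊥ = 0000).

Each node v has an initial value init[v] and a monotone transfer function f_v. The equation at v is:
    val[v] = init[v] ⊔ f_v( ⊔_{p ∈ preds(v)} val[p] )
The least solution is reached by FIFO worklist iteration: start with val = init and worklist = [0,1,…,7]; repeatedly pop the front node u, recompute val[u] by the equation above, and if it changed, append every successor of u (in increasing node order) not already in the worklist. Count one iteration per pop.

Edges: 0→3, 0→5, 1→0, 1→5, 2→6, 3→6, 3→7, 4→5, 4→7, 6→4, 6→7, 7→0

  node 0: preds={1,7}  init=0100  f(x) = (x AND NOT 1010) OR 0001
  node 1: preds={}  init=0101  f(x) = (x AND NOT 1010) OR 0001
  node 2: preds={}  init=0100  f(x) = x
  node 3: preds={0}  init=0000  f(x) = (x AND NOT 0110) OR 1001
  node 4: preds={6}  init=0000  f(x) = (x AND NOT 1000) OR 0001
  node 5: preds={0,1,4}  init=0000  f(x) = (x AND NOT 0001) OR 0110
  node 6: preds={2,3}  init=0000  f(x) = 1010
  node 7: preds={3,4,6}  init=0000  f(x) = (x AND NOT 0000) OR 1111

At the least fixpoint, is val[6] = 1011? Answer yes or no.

no

Iteration log — 12 steps:
  step 1. node 0  ⊔preds=0101  new=0101  old=0100  +wl: 
  step 2. node 1  ⊔preds=0000  new=0101  stable
  step 3. node 2  ⊔preds=0000  new=0100  stable
  step 4. node 3  ⊔preds=0101  new=1001  old=0000  +wl: 
  step 5. node 4  ⊔preds=0000  new=0001  old=0000  +wl: 
  step 6. node 5  ⊔preds=0101  new=0110  old=0000  +wl: 
  step 7. node 6  ⊔preds=1101  new=1010  old=0000  +wl: 4
  step 8. node 7  ⊔preds=1011  new=1111  old=0000  +wl: 0
  step 9. node 4  ⊔preds=1010  new=0011  old=0001  +wl: 5,7
  step 10. node 0  ⊔preds=1111  new=0101  stable
  step 11. node 5  ⊔preds=0111  new=0110  stable
  step 12. node 7  ⊔preds=1011  new=1111  stable

Least fixpoint reached:
  node 0: 0101
  node 1: 0101
  node 2: 0100
  node 3: 1001
  node 4: 0011
  node 5: 0110
  node 6: 1010
  node 7: 1111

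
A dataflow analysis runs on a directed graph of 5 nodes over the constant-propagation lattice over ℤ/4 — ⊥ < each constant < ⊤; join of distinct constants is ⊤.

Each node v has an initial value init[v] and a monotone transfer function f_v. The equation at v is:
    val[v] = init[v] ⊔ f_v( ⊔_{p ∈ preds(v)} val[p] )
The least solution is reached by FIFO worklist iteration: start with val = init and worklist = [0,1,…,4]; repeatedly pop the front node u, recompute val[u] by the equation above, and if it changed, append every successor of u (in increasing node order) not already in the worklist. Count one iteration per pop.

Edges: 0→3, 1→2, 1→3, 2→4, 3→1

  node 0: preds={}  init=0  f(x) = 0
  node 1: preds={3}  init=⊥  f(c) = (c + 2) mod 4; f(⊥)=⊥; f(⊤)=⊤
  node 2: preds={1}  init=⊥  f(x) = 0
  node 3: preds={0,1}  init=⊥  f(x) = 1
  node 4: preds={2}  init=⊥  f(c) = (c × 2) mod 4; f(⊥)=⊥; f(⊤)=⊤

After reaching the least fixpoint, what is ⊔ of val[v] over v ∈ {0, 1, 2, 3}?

⊤

Worklist (8 pops):
  #1 pop 0: in=⊥ → 0 (no change)
  #2 pop 1: in=⊥ → ⊥ (no change)
  #3 pop 2: in=⊥ → 0 (was ⊥); enqueue []
  #4 pop 3: in=0 → 1 (was ⊥); enqueue [1]
  #5 pop 4: in=0 → 0 (was ⊥); enqueue []
  #6 pop 1: in=1 → 3 (was ⊥); enqueue [2,3]
  #7 pop 2: in=3 → 0 (no change)
  #8 pop 3: in=⊤ → 1 (no change)

Fixpoint:
  val[0] = 0
  val[1] = 3
  val[2] = 0
  val[3] = 1
  val[4] = 0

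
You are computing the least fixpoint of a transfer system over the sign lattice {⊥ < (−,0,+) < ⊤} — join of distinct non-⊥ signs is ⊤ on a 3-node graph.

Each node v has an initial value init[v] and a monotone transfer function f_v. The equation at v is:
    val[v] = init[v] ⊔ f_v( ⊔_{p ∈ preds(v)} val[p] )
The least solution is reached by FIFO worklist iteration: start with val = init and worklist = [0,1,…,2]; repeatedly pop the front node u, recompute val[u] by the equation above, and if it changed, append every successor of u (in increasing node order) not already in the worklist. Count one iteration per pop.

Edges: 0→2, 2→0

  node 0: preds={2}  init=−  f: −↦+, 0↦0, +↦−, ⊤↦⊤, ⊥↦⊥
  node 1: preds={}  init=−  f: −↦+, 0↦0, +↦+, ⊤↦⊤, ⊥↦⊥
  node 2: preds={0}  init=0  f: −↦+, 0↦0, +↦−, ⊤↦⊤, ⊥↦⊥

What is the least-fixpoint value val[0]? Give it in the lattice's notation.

Iteration log — 4 steps:
  step 1. node 0  ⊔preds=0  new=⊤  old=−  +wl: 
  step 2. node 1  ⊔preds=⊥  new=−  stable
  step 3. node 2  ⊔preds=⊤  new=⊤  old=0  +wl: 0
  step 4. node 0  ⊔preds=⊤  new=⊤  stable

Least fixpoint reached:
  node 0: ⊤
  node 1: −
  node 2: ⊤

⊤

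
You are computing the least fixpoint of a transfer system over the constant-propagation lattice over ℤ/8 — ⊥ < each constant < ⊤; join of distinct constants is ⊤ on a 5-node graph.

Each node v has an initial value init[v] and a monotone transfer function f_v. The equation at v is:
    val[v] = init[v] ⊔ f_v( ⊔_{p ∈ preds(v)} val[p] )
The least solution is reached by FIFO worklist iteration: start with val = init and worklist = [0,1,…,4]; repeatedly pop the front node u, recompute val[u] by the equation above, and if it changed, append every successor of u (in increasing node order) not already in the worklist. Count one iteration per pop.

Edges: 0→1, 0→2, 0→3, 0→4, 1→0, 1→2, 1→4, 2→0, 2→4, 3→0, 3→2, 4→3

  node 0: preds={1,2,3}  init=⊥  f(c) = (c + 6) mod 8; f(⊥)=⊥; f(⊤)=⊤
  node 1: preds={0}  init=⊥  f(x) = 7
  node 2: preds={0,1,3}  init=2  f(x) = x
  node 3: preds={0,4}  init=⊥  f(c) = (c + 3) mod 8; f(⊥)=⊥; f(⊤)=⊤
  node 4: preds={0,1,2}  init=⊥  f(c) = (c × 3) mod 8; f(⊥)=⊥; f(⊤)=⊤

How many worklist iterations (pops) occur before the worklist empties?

12

Worklist (12 pops):
  #1 pop 0: in=2 → 0 (was ⊥); enqueue []
  #2 pop 1: in=0 → 7 (was ⊥); enqueue [0]
  #3 pop 2: in=⊤ → ⊤ (was 2); enqueue []
  #4 pop 3: in=0 → 3 (was ⊥); enqueue [2]
  #5 pop 4: in=⊤ → ⊤ (was ⊥); enqueue [3]
  #6 pop 0: in=⊤ → ⊤ (was 0); enqueue [1,4]
  #7 pop 2: in=⊤ → ⊤ (no change)
  #8 pop 3: in=⊤ → ⊤ (was 3); enqueue [0,2]
  #9 pop 1: in=⊤ → 7 (no change)
  #10 pop 4: in=⊤ → ⊤ (no change)
  #11 pop 0: in=⊤ → ⊤ (no change)
  #12 pop 2: in=⊤ → ⊤ (no change)

Fixpoint:
  val[0] = ⊤
  val[1] = 7
  val[2] = ⊤
  val[3] = ⊤
  val[4] = ⊤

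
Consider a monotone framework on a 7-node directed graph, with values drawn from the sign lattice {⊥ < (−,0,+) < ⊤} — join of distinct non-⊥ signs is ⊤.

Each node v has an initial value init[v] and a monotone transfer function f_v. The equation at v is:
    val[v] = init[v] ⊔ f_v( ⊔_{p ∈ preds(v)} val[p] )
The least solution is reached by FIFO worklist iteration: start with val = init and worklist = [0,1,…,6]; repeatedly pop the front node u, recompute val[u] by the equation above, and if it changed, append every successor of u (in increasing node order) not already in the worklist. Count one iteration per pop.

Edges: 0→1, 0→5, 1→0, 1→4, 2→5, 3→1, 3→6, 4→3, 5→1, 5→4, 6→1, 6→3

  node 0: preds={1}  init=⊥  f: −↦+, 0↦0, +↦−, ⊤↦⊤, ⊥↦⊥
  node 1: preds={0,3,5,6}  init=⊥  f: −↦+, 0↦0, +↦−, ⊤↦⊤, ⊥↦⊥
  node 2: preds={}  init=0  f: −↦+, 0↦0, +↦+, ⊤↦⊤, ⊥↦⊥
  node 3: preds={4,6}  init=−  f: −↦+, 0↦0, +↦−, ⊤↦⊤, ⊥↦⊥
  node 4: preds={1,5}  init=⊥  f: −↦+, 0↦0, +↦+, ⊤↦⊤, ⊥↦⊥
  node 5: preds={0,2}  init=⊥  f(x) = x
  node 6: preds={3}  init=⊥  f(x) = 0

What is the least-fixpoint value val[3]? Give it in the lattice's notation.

⊤

Worklist (18 pops):
  #1 pop 0: in=⊥ → ⊥ (no change)
  #2 pop 1: in=− → + (was ⊥); enqueue [0]
  #3 pop 2: in=⊥ → 0 (no change)
  #4 pop 3: in=⊥ → − (no change)
  #5 pop 4: in=+ → + (was ⊥); enqueue [3]
  #6 pop 5: in=0 → 0 (was ⊥); enqueue [1,4]
  #7 pop 6: in=− → 0 (was ⊥); enqueue []
  #8 pop 0: in=+ → − (was ⊥); enqueue [5]
  #9 pop 3: in=⊤ → ⊤ (was −); enqueue [6]
  #10 pop 1: in=⊤ → ⊤ (was +); enqueue [0]
  #11 pop 4: in=⊤ → ⊤ (was +); enqueue [3]
  #12 pop 5: in=⊤ → ⊤ (was 0); enqueue [1,4]
  #13 pop 6: in=⊤ → 0 (no change)
  #14 pop 0: in=⊤ → ⊤ (was −); enqueue [5]
  #15 pop 3: in=⊤ → ⊤ (no change)
  #16 pop 1: in=⊤ → ⊤ (no change)
  #17 pop 4: in=⊤ → ⊤ (no change)
  #18 pop 5: in=⊤ → ⊤ (no change)

Fixpoint:
  val[0] = ⊤
  val[1] = ⊤
  val[2] = 0
  val[3] = ⊤
  val[4] = ⊤
  val[5] = ⊤
  val[6] = 0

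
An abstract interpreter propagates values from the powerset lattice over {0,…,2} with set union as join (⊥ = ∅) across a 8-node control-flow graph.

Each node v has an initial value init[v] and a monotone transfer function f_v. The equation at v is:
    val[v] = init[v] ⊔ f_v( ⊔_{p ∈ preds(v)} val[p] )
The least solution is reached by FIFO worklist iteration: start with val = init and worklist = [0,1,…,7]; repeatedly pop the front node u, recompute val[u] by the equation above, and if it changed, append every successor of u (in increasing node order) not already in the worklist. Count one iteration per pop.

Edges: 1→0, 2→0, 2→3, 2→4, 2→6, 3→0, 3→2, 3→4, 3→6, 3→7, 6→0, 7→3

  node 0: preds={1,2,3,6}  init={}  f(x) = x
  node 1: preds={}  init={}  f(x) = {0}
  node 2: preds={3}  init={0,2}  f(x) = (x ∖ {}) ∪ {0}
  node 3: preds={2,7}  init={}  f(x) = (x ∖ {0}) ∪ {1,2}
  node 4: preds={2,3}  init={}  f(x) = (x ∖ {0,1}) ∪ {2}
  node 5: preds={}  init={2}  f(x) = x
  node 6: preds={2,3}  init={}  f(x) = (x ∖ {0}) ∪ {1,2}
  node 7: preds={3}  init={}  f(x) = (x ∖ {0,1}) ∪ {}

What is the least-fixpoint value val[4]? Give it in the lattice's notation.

Iteration log — 14 steps:
  step 1. node 0  ⊔preds={0,2}  new={0,2}  old={}  +wl: 
  step 2. node 1  ⊔preds={}  new={0}  old={}  +wl: 0
  step 3. node 2  ⊔preds={}  new={0,2}  stable
  step 4. node 3  ⊔preds={0,2}  new={1,2}  old={}  +wl: 2
  step 5. node 4  ⊔preds={0,1,2}  new={2}  old={}  +wl: 
  step 6. node 5  ⊔preds={}  new={2}  stable
  step 7. node 6  ⊔preds={0,1,2}  new={1,2}  old={}  +wl: 
  step 8. node 7  ⊔preds={1,2}  new={2}  old={}  +wl: 3
  step 9. node 0  ⊔preds={0,1,2}  new={0,1,2}  old={0,2}  +wl: 
  step 10. node 2  ⊔preds={1,2}  new={0,1,2}  old={0,2}  +wl: 0,4,6
  step 11. node 3  ⊔preds={0,1,2}  new={1,2}  stable
  step 12. node 0  ⊔preds={0,1,2}  new={0,1,2}  stable
  step 13. node 4  ⊔preds={0,1,2}  new={2}  stable
  step 14. node 6  ⊔preds={0,1,2}  new={1,2}  stable

Least fixpoint reached:
  node 0: {0,1,2}
  node 1: {0}
  node 2: {0,1,2}
  node 3: {1,2}
  node 4: {2}
  node 5: {2}
  node 6: {1,2}
  node 7: {2}

{2}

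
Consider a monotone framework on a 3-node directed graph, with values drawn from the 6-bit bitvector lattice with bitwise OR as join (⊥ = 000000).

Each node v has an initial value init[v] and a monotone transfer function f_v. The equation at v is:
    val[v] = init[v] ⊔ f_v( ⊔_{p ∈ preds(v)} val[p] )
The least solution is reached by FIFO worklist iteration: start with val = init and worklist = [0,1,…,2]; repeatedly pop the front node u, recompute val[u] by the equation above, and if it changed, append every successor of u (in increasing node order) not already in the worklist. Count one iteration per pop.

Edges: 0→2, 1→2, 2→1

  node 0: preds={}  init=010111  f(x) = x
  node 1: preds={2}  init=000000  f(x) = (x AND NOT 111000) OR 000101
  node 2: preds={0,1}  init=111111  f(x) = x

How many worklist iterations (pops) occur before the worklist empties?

Worklist (3 pops):
  #1 pop 0: in=000000 → 010111 (no change)
  #2 pop 1: in=111111 → 000111 (was 000000); enqueue []
  #3 pop 2: in=010111 → 111111 (no change)

Fixpoint:
  val[0] = 010111
  val[1] = 000111
  val[2] = 111111

3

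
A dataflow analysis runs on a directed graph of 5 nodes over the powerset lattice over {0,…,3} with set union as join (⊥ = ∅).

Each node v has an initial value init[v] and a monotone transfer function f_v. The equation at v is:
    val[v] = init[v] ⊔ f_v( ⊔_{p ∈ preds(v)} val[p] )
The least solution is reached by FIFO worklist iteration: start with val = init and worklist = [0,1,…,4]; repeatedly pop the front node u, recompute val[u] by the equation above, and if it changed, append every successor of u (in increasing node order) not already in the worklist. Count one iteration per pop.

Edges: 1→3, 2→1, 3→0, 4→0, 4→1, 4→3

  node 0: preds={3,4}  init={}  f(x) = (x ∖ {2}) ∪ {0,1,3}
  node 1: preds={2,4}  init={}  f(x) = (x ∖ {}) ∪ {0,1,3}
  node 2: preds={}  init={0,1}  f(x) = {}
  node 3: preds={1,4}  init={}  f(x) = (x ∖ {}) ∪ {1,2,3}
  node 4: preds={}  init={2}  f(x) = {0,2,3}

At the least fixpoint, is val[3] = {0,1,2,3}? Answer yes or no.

Worklist (8 pops):
  #1 pop 0: in={2} → {0,1,3} (was {}); enqueue []
  #2 pop 1: in={0,1,2} → {0,1,2,3} (was {}); enqueue []
  #3 pop 2: in={} → {0,1} (no change)
  #4 pop 3: in={0,1,2,3} → {0,1,2,3} (was {}); enqueue [0]
  #5 pop 4: in={} → {0,2,3} (was {2}); enqueue [1,3]
  #6 pop 0: in={0,1,2,3} → {0,1,3} (no change)
  #7 pop 1: in={0,1,2,3} → {0,1,2,3} (no change)
  #8 pop 3: in={0,1,2,3} → {0,1,2,3} (no change)

Fixpoint:
  val[0] = {0,1,3}
  val[1] = {0,1,2,3}
  val[2] = {0,1}
  val[3] = {0,1,2,3}
  val[4] = {0,2,3}

yes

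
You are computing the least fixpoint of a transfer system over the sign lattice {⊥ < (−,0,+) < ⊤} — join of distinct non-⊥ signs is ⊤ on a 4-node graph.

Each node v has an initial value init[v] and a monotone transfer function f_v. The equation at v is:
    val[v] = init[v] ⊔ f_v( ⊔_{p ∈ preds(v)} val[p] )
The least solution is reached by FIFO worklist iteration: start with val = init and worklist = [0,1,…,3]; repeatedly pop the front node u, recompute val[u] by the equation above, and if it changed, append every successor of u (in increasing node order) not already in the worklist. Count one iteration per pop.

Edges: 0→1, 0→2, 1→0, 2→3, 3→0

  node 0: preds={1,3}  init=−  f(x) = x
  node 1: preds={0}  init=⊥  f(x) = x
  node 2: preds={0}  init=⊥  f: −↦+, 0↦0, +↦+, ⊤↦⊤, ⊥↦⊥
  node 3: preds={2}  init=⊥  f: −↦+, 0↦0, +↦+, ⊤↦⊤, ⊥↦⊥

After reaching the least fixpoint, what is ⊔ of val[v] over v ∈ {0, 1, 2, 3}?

⊤

Iteration log — 10 steps:
  step 1. node 0  ⊔preds=⊥  new=−  stable
  step 2. node 1  ⊔preds=−  new=−  old=⊥  +wl: 0
  step 3. node 2  ⊔preds=−  new=+  old=⊥  +wl: 
  step 4. node 3  ⊔preds=+  new=+  old=⊥  +wl: 
  step 5. node 0  ⊔preds=⊤  new=⊤  old=−  +wl: 1,2
  step 6. node 1  ⊔preds=⊤  new=⊤  old=−  +wl: 0
  step 7. node 2  ⊔preds=⊤  new=⊤  old=+  +wl: 3
  step 8. node 0  ⊔preds=⊤  new=⊤  stable
  step 9. node 3  ⊔preds=⊤  new=⊤  old=+  +wl: 0
  step 10. node 0  ⊔preds=⊤  new=⊤  stable

Least fixpoint reached:
  node 0: ⊤
  node 1: ⊤
  node 2: ⊤
  node 3: ⊤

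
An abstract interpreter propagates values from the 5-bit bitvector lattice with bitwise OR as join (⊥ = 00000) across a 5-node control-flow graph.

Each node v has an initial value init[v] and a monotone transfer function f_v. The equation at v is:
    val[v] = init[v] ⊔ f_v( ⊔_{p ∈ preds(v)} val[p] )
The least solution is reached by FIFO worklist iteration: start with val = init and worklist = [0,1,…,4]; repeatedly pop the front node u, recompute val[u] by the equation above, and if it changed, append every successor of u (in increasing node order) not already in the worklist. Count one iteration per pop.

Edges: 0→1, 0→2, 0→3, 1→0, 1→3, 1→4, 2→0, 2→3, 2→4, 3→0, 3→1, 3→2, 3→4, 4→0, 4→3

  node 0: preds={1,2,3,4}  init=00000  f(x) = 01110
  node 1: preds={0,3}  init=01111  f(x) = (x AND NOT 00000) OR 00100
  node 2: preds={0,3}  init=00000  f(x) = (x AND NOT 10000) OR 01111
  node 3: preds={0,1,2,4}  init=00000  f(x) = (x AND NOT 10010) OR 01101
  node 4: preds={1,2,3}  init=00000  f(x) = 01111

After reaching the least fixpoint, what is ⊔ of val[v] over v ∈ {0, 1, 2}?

Worklist (9 pops):
  #1 pop 0: in=01111 → 01110 (was 00000); enqueue []
  #2 pop 1: in=01110 → 01111 (no change)
  #3 pop 2: in=01110 → 01111 (was 00000); enqueue [0]
  #4 pop 3: in=01111 → 01101 (was 00000); enqueue [1,2]
  #5 pop 4: in=01111 → 01111 (was 00000); enqueue [3]
  #6 pop 0: in=01111 → 01110 (no change)
  #7 pop 1: in=01111 → 01111 (no change)
  #8 pop 2: in=01111 → 01111 (no change)
  #9 pop 3: in=01111 → 01101 (no change)

Fixpoint:
  val[0] = 01110
  val[1] = 01111
  val[2] = 01111
  val[3] = 01101
  val[4] = 01111

01111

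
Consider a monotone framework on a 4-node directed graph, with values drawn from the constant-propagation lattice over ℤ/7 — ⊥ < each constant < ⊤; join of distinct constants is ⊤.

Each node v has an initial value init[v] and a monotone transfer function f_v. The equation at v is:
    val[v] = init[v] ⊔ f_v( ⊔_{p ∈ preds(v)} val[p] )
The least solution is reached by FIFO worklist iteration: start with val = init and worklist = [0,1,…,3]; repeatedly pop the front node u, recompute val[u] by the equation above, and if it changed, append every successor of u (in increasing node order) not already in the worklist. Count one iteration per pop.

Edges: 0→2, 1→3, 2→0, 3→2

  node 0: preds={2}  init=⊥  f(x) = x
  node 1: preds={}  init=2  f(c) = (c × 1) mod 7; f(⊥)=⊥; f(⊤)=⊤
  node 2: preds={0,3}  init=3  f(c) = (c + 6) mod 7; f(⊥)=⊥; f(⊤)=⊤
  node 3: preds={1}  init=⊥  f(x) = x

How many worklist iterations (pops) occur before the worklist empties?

6

Iteration log — 6 steps:
  step 1. node 0  ⊔preds=3  new=3  old=⊥  +wl: 
  step 2. node 1  ⊔preds=⊥  new=2  stable
  step 3. node 2  ⊔preds=3  new=⊤  old=3  +wl: 0
  step 4. node 3  ⊔preds=2  new=2  old=⊥  +wl: 2
  step 5. node 0  ⊔preds=⊤  new=⊤  old=3  +wl: 
  step 6. node 2  ⊔preds=⊤  new=⊤  stable

Least fixpoint reached:
  node 0: ⊤
  node 1: 2
  node 2: ⊤
  node 3: 2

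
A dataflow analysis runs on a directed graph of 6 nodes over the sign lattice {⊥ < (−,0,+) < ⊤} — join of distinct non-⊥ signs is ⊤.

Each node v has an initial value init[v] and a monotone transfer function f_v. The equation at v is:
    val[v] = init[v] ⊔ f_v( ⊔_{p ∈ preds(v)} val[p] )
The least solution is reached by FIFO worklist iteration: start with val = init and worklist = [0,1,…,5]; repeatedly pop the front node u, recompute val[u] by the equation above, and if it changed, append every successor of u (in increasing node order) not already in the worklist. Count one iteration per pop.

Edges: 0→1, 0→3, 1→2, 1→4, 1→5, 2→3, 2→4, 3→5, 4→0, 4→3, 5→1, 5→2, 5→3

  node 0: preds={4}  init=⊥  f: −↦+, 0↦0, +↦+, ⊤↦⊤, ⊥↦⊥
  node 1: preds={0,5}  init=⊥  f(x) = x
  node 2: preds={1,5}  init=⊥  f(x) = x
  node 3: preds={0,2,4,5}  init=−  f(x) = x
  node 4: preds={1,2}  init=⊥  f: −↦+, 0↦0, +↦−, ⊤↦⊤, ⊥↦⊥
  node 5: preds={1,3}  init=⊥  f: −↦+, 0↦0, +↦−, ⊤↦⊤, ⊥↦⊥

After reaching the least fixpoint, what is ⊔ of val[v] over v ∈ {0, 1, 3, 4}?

Iteration log — 21 steps:
  step 1. node 0  ⊔preds=⊥  new=⊥  stable
  step 2. node 1  ⊔preds=⊥  new=⊥  stable
  step 3. node 2  ⊔preds=⊥  new=⊥  stable
  step 4. node 3  ⊔preds=⊥  new=−  stable
  step 5. node 4  ⊔preds=⊥  new=⊥  stable
  step 6. node 5  ⊔preds=−  new=+  old=⊥  +wl: 1,2,3
  step 7. node 1  ⊔preds=+  new=+  old=⊥  +wl: 4,5
  step 8. node 2  ⊔preds=+  new=+  old=⊥  +wl: 
  step 9. node 3  ⊔preds=+  new=⊤  old=−  +wl: 
  step 10. node 4  ⊔preds=+  new=−  old=⊥  +wl: 0,3
  step 11. node 5  ⊔preds=⊤  new=⊤  old=+  +wl: 1,2
  step 12. node 0  ⊔preds=−  new=+  old=⊥  +wl: 
  step 13. node 3  ⊔preds=⊤  new=⊤  stable
  step 14. node 1  ⊔preds=⊤  new=⊤  old=+  +wl: 4,5
  step 15. node 2  ⊔preds=⊤  new=⊤  old=+  +wl: 3
  step 16. node 4  ⊔preds=⊤  new=⊤  old=−  +wl: 0
  step 17. node 5  ⊔preds=⊤  new=⊤  stable
  step 18. node 3  ⊔preds=⊤  new=⊤  stable
  step 19. node 0  ⊔preds=⊤  new=⊤  old=+  +wl: 1,3
  step 20. node 1  ⊔preds=⊤  new=⊤  stable
  step 21. node 3  ⊔preds=⊤  new=⊤  stable

Least fixpoint reached:
  node 0: ⊤
  node 1: ⊤
  node 2: ⊤
  node 3: ⊤
  node 4: ⊤
  node 5: ⊤

⊤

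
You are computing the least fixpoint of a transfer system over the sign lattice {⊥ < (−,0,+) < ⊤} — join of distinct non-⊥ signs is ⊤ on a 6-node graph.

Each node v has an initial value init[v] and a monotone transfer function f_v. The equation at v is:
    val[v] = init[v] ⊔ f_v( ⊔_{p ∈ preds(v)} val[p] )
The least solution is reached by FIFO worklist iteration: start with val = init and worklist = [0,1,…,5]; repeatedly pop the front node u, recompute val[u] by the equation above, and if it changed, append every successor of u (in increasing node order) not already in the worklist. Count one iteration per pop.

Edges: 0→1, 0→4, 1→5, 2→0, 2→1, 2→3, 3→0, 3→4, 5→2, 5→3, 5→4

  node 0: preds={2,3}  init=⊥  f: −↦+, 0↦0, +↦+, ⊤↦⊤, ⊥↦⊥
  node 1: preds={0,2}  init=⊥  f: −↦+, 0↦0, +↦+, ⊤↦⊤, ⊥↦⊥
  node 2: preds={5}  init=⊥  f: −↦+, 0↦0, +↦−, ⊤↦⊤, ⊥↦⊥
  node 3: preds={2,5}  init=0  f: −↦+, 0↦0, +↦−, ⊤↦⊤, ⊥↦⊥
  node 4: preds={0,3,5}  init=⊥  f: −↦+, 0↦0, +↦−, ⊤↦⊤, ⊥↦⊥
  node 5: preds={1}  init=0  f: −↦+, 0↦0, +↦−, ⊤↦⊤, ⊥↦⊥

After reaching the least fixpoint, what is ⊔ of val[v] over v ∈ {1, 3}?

0

Worklist (8 pops):
  #1 pop 0: in=0 → 0 (was ⊥); enqueue []
  #2 pop 1: in=0 → 0 (was ⊥); enqueue []
  #3 pop 2: in=0 → 0 (was ⊥); enqueue [0,1]
  #4 pop 3: in=0 → 0 (no change)
  #5 pop 4: in=0 → 0 (was ⊥); enqueue []
  #6 pop 5: in=0 → 0 (no change)
  #7 pop 0: in=0 → 0 (no change)
  #8 pop 1: in=0 → 0 (no change)

Fixpoint:
  val[0] = 0
  val[1] = 0
  val[2] = 0
  val[3] = 0
  val[4] = 0
  val[5] = 0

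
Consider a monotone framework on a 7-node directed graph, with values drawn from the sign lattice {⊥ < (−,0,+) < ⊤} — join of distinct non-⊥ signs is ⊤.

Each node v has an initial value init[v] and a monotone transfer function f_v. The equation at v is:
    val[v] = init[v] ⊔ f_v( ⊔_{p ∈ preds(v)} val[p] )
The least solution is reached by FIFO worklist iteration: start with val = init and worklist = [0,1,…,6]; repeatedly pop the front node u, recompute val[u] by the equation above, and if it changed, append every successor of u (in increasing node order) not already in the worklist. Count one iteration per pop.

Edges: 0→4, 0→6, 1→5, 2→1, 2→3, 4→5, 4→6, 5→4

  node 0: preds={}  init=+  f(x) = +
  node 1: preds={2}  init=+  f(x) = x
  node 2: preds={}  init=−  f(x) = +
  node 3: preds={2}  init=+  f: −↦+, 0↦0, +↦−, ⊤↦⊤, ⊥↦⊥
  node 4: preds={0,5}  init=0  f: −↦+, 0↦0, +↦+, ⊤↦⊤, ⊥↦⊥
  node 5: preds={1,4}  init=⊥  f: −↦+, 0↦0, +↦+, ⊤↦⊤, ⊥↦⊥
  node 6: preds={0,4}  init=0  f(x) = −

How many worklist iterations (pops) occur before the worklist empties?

9

Worklist (9 pops):
  #1 pop 0: in=⊥ → + (no change)
  #2 pop 1: in=− → ⊤ (was +); enqueue []
  #3 pop 2: in=⊥ → ⊤ (was −); enqueue [1]
  #4 pop 3: in=⊤ → ⊤ (was +); enqueue []
  #5 pop 4: in=+ → ⊤ (was 0); enqueue []
  #6 pop 5: in=⊤ → ⊤ (was ⊥); enqueue [4]
  #7 pop 6: in=⊤ → ⊤ (was 0); enqueue []
  #8 pop 1: in=⊤ → ⊤ (no change)
  #9 pop 4: in=⊤ → ⊤ (no change)

Fixpoint:
  val[0] = +
  val[1] = ⊤
  val[2] = ⊤
  val[3] = ⊤
  val[4] = ⊤
  val[5] = ⊤
  val[6] = ⊤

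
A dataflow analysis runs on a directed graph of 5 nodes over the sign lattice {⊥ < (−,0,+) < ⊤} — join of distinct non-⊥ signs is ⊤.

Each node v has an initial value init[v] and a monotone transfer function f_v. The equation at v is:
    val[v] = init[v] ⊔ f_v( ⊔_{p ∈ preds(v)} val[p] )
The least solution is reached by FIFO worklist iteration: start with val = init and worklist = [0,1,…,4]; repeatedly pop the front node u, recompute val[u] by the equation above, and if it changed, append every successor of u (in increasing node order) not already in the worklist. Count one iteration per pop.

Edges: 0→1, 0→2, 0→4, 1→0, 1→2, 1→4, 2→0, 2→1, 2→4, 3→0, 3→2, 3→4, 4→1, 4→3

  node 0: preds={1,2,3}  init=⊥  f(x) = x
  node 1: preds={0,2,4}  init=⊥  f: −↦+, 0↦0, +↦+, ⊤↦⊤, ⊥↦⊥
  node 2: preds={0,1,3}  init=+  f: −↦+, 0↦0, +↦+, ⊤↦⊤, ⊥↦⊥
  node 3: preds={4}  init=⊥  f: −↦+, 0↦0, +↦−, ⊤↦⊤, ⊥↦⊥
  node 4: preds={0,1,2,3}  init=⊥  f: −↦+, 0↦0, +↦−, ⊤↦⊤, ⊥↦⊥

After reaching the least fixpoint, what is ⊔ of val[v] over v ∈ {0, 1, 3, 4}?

⊤

Worklist (17 pops):
  #1 pop 0: in=+ → + (was ⊥); enqueue []
  #2 pop 1: in=+ → + (was ⊥); enqueue [0]
  #3 pop 2: in=+ → + (no change)
  #4 pop 3: in=⊥ → ⊥ (no change)
  #5 pop 4: in=+ → − (was ⊥); enqueue [1,3]
  #6 pop 0: in=+ → + (no change)
  #7 pop 1: in=⊤ → ⊤ (was +); enqueue [0,2,4]
  #8 pop 3: in=− → + (was ⊥); enqueue []
  #9 pop 0: in=⊤ → ⊤ (was +); enqueue [1]
  #10 pop 2: in=⊤ → ⊤ (was +); enqueue [0]
  #11 pop 4: in=⊤ → ⊤ (was −); enqueue [3]
  #12 pop 1: in=⊤ → ⊤ (no change)
  #13 pop 0: in=⊤ → ⊤ (no change)
  #14 pop 3: in=⊤ → ⊤ (was +); enqueue [0,2,4]
  #15 pop 0: in=⊤ → ⊤ (no change)
  #16 pop 2: in=⊤ → ⊤ (no change)
  #17 pop 4: in=⊤ → ⊤ (no change)

Fixpoint:
  val[0] = ⊤
  val[1] = ⊤
  val[2] = ⊤
  val[3] = ⊤
  val[4] = ⊤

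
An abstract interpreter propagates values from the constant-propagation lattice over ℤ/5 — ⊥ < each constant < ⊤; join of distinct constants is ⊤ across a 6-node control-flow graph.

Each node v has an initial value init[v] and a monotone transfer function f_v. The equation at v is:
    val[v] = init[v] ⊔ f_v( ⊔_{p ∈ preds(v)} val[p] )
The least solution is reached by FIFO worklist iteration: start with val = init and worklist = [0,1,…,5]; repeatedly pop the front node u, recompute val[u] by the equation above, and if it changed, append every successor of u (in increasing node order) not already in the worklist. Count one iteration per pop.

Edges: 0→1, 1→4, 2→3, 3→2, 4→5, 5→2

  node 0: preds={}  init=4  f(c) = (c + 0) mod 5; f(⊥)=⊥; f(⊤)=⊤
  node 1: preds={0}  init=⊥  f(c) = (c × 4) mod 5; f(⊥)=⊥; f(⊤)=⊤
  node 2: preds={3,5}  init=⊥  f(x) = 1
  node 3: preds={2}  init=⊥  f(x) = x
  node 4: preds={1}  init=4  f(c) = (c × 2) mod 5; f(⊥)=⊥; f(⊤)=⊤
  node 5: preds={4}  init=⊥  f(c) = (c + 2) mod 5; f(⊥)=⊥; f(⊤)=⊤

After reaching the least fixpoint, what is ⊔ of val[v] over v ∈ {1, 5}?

⊤

Worklist (7 pops):
  #1 pop 0: in=⊥ → 4 (no change)
  #2 pop 1: in=4 → 1 (was ⊥); enqueue []
  #3 pop 2: in=⊥ → 1 (was ⊥); enqueue []
  #4 pop 3: in=1 → 1 (was ⊥); enqueue [2]
  #5 pop 4: in=1 → ⊤ (was 4); enqueue []
  #6 pop 5: in=⊤ → ⊤ (was ⊥); enqueue []
  #7 pop 2: in=⊤ → 1 (no change)

Fixpoint:
  val[0] = 4
  val[1] = 1
  val[2] = 1
  val[3] = 1
  val[4] = ⊤
  val[5] = ⊤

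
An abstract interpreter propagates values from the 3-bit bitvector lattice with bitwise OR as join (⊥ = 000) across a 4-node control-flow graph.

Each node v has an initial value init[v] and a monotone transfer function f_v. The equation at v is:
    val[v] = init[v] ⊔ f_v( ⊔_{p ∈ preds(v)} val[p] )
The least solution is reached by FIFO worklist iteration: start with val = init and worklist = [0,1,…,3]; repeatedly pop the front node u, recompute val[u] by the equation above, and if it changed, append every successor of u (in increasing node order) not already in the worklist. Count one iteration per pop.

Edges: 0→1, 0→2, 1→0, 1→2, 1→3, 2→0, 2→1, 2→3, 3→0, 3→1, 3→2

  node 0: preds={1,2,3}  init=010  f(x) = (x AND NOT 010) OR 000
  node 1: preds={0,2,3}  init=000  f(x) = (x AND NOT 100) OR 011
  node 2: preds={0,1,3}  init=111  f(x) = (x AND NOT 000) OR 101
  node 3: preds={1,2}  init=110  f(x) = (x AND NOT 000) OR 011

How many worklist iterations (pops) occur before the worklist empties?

7

Trace (7 dequeues):
  [1] u=0 | in 111 | out 111 | prev 010 | push {}
  [2] u=1 | in 111 | out 011 | prev 000 | push {0}
  [3] u=2 | in 111 | out 111 | ==
  [4] u=3 | in 111 | out 111 | prev 110 | push {1,2}
  [5] u=0 | in 111 | out 111 | ==
  [6] u=1 | in 111 | out 011 | ==
  [7] u=2 | in 111 | out 111 | ==

Converged values:
  [0] 111
  [1] 011
  [2] 111
  [3] 111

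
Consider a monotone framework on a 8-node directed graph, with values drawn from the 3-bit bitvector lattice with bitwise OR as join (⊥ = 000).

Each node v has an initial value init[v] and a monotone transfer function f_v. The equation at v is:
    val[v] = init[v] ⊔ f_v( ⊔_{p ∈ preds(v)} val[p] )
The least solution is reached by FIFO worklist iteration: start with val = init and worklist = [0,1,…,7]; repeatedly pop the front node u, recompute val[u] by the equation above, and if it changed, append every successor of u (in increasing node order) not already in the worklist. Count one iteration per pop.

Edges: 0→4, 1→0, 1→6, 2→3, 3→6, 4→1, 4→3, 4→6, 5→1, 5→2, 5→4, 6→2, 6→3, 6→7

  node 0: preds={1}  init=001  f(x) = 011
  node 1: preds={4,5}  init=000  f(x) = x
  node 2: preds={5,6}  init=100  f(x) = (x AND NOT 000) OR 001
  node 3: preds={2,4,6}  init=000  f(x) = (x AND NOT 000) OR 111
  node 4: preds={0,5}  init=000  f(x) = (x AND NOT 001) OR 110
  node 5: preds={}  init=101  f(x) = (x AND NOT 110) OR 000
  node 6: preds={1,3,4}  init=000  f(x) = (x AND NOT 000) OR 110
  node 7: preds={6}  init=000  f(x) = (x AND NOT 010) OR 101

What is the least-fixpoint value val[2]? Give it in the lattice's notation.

111

Worklist (15 pops):
  #1 pop 0: in=000 → 011 (was 001); enqueue []
  #2 pop 1: in=101 → 101 (was 000); enqueue [0]
  #3 pop 2: in=101 → 101 (was 100); enqueue []
  #4 pop 3: in=101 → 111 (was 000); enqueue []
  #5 pop 4: in=111 → 110 (was 000); enqueue [1,3]
  #6 pop 5: in=000 → 101 (no change)
  #7 pop 6: in=111 → 111 (was 000); enqueue [2]
  #8 pop 7: in=111 → 101 (was 000); enqueue []
  #9 pop 0: in=101 → 011 (no change)
  #10 pop 1: in=111 → 111 (was 101); enqueue [0,6]
  #11 pop 3: in=111 → 111 (no change)
  #12 pop 2: in=111 → 111 (was 101); enqueue [3]
  #13 pop 0: in=111 → 011 (no change)
  #14 pop 6: in=111 → 111 (no change)
  #15 pop 3: in=111 → 111 (no change)

Fixpoint:
  val[0] = 011
  val[1] = 111
  val[2] = 111
  val[3] = 111
  val[4] = 110
  val[5] = 101
  val[6] = 111
  val[7] = 101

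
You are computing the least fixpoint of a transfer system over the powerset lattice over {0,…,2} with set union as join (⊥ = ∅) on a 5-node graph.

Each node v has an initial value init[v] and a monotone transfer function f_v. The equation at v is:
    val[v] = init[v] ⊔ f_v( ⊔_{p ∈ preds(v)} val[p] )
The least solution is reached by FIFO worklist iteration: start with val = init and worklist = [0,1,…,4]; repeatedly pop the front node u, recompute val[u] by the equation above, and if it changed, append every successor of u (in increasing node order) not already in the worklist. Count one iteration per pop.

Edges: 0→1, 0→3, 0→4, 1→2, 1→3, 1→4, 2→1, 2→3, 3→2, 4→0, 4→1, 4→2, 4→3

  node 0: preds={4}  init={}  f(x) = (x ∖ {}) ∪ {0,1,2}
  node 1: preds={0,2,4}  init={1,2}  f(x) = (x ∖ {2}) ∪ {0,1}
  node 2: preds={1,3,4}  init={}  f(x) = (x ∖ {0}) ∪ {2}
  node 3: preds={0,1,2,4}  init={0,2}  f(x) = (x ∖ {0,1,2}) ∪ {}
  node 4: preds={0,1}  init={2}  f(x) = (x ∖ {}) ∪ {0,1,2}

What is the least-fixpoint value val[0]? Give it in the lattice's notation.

Trace (9 dequeues):
  [1] u=0 | in {2} | out {0,1,2} | prev {} | push {}
  [2] u=1 | in {0,1,2} | out {0,1,2} | prev {1,2} | push {}
  [3] u=2 | in {0,1,2} | out {1,2} | prev {} | push {1}
  [4] u=3 | in {0,1,2} | out {0,2} | ==
  [5] u=4 | in {0,1,2} | out {0,1,2} | prev {2} | push {0,2,3}
  [6] u=1 | in {0,1,2} | out {0,1,2} | ==
  [7] u=0 | in {0,1,2} | out {0,1,2} | ==
  [8] u=2 | in {0,1,2} | out {1,2} | ==
  [9] u=3 | in {0,1,2} | out {0,2} | ==

Converged values:
  [0] {0,1,2}
  [1] {0,1,2}
  [2] {1,2}
  [3] {0,2}
  [4] {0,1,2}

{0,1,2}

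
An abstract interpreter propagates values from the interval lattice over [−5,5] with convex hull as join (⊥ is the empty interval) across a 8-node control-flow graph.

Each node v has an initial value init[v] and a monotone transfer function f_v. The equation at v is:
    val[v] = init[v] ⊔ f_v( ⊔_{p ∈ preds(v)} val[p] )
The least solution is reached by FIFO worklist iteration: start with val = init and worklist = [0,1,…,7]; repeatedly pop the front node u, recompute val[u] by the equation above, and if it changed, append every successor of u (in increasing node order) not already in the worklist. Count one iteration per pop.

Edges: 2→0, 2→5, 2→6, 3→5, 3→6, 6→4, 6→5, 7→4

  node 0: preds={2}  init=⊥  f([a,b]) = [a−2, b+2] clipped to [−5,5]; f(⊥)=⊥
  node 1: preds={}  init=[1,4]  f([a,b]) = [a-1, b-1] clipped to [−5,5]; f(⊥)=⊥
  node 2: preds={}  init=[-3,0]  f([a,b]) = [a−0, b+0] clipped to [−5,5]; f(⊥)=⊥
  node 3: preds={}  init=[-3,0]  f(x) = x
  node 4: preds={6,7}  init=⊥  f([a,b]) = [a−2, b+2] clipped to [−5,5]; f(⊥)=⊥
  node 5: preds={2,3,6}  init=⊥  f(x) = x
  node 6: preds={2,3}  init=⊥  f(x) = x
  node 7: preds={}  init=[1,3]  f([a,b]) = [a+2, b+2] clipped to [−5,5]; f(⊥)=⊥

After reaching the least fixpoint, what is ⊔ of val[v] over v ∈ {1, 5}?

Trace (10 dequeues):
  [1] u=0 | in [-3,0] | out [-5,2] | prev ⊥ | push {}
  [2] u=1 | in ⊥ | out [1,4] | ==
  [3] u=2 | in ⊥ | out [-3,0] | ==
  [4] u=3 | in ⊥ | out [-3,0] | ==
  [5] u=4 | in [1,3] | out [-1,5] | prev ⊥ | push {}
  [6] u=5 | in [-3,0] | out [-3,0] | prev ⊥ | push {}
  [7] u=6 | in [-3,0] | out [-3,0] | prev ⊥ | push {4,5}
  [8] u=7 | in ⊥ | out [1,3] | ==
  [9] u=4 | in [-3,3] | out [-5,5] | prev [-1,5] | push {}
  [10] u=5 | in [-3,0] | out [-3,0] | ==

Converged values:
  [0] [-5,2]
  [1] [1,4]
  [2] [-3,0]
  [3] [-3,0]
  [4] [-5,5]
  [5] [-3,0]
  [6] [-3,0]
  [7] [1,3]

[-3,4]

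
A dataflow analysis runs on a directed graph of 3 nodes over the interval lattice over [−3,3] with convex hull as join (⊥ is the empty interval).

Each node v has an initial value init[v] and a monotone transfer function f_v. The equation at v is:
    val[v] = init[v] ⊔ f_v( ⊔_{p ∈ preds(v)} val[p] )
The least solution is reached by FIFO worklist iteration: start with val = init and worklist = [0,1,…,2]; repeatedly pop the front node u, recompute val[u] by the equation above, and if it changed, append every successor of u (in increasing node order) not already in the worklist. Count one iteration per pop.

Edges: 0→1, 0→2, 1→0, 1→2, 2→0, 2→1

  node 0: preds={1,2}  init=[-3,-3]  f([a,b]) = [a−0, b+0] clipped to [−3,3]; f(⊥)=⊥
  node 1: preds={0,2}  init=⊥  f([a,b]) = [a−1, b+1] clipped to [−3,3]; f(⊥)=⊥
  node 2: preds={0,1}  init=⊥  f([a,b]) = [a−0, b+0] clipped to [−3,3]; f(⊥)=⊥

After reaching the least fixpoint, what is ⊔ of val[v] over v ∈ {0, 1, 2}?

[-3,3]

Trace (21 dequeues):
  [1] u=0 | in ⊥ | out [-3,-3] | ==
  [2] u=1 | in [-3,-3] | out [-3,-2] | prev ⊥ | push {0}
  [3] u=2 | in [-3,-2] | out [-3,-2] | prev ⊥ | push {1}
  [4] u=0 | in [-3,-2] | out [-3,-2] | prev [-3,-3] | push {2}
  [5] u=1 | in [-3,-2] | out [-3,-1] | prev [-3,-2] | push {0}
  [6] u=2 | in [-3,-1] | out [-3,-1] | prev [-3,-2] | push {1}
  [7] u=0 | in [-3,-1] | out [-3,-1] | prev [-3,-2] | push {2}
  [8] u=1 | in [-3,-1] | out [-3,0] | prev [-3,-1] | push {0}
  [9] u=2 | in [-3,0] | out [-3,0] | prev [-3,-1] | push {1}
  [10] u=0 | in [-3,0] | out [-3,0] | prev [-3,-1] | push {2}
  [11] u=1 | in [-3,0] | out [-3,1] | prev [-3,0] | push {0}
  [12] u=2 | in [-3,1] | out [-3,1] | prev [-3,0] | push {1}
  [13] u=0 | in [-3,1] | out [-3,1] | prev [-3,0] | push {2}
  [14] u=1 | in [-3,1] | out [-3,2] | prev [-3,1] | push {0}
  [15] u=2 | in [-3,2] | out [-3,2] | prev [-3,1] | push {1}
  [16] u=0 | in [-3,2] | out [-3,2] | prev [-3,1] | push {2}
  [17] u=1 | in [-3,2] | out [-3,3] | prev [-3,2] | push {0}
  [18] u=2 | in [-3,3] | out [-3,3] | prev [-3,2] | push {1}
  [19] u=0 | in [-3,3] | out [-3,3] | prev [-3,2] | push {2}
  [20] u=1 | in [-3,3] | out [-3,3] | ==
  [21] u=2 | in [-3,3] | out [-3,3] | ==

Converged values:
  [0] [-3,3]
  [1] [-3,3]
  [2] [-3,3]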